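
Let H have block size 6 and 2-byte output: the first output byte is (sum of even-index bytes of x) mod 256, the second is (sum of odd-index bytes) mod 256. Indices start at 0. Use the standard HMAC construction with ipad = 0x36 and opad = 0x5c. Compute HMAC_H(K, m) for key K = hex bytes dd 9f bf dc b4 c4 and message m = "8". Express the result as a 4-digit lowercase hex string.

7a60

Key hex bytes dd 9f bf dc b4 c4 is exactly B = 6 bytes: K' = dd 9f bf dc b4 c4.
K' ⊕ ipad = eb a9 89 ea 82 f2.  K' ⊕ opad = 81 c3 e3 80 e8 98.
Inner input = (K'⊕ipad) ∥ m = eb a9 89 ea 82 f2 ∥ 38.
Inner hash: even-index sum = 558 mod 256 = 46; odd-index sum = 645 mod 256 = 133 → 2e 85.
Outer input = (K'⊕opad) ∥ inner = 81 c3 e3 80 e8 98 ∥ 2e 85.
Outer hash (tag): even-index sum = 634 mod 256 = 122; odd-index sum = 608 mod 256 = 96 → 7a 60.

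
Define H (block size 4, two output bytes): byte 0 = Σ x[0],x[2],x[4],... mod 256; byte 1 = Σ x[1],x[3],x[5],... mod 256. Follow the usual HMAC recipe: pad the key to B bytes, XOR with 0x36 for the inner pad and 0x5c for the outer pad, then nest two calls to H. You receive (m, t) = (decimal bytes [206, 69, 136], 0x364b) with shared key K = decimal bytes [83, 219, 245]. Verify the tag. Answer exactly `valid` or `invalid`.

Key decimal bytes [83, 219, 245] = 53 db f5 is 3 bytes ≤ B = 4; zero-pad to 4 bytes: K' = 53 db f5 00.
K' ⊕ ipad = 65 ed c3 36; K' ⊕ opad = 0f 87 a9 5c.
Inner hash: even-index sum = 638 mod 256 = 126; odd-index sum = 360 mod 256 = 104 → 7e 68.
Outer hash (recomputed tag): even-index sum = 310 mod 256 = 54; odd-index sum = 331 mod 256 = 75 → 36 4b.
Recomputed tag = 364b; claimed = 364b → match.

valid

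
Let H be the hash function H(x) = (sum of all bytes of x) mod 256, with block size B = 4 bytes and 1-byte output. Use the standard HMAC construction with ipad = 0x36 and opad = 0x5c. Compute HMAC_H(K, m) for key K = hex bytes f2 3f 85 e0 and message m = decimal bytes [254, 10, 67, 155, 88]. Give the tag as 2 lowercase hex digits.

Key hex bytes f2 3f 85 e0 is exactly B = 4 bytes: K' = f2 3f 85 e0.
K' ⊕ ipad = c4 09 b3 d6.  K' ⊕ opad = ae 63 d9 bc.
Inner input = (K'⊕ipad) ∥ m = c4 09 b3 d6 ∥ fe 0a 43 9b 58.
Inner hash: sum = 196+9+179+214+254+10+67+155+88 = 1172; mod 256 = 148 → 94.
Outer input = (K'⊕opad) ∥ inner = ae 63 d9 bc ∥ 94.
Outer hash (tag): sum = 174+99+217+188+148 = 826; mod 256 = 58 → 3a.

3a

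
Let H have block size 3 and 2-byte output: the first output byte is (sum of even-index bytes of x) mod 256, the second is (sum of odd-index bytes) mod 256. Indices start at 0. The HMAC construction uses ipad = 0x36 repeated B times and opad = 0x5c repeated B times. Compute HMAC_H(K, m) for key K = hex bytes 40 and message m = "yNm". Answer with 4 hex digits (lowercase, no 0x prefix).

Key hex bytes 40 is 1 byte ≤ B = 3; zero-pad to 3 bytes: K' = 40 00 00.
K' ⊕ ipad = 76 36 36.  K' ⊕ opad = 1c 5c 5c.
Inner input = (K'⊕ipad) ∥ m = 76 36 36 ∥ 79 4e 6d.
Inner hash: even-index sum = 250 mod 256 = 250; odd-index sum = 284 mod 256 = 28 → fa 1c.
Outer input = (K'⊕opad) ∥ inner = 1c 5c 5c ∥ fa 1c.
Outer hash (tag): even-index sum = 148 mod 256 = 148; odd-index sum = 342 mod 256 = 86 → 94 56.

9456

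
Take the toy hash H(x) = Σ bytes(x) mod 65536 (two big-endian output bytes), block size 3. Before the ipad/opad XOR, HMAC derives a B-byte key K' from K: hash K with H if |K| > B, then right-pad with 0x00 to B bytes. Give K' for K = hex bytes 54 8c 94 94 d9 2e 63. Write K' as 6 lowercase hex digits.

|K| = 7 > B = 3, so first hash the key.
H(K): sum = 84+140+148+148+217+46+99 = 882 → 03 72.
Zero-pad H(K) = 03 72 to 3 bytes: K' = 03 72 00.

037200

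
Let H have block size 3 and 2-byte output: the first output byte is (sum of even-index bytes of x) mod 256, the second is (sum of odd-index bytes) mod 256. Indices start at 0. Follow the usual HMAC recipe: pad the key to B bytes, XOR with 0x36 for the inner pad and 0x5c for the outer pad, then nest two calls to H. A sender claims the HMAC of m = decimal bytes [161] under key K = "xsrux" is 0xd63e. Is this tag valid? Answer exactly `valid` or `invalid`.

invalid

Key "xsrux" = 78 73 72 75 78 is 5 bytes > B = 3, so hash it first: H(key) = 62 e8, then zero-pad to 3 bytes: K' = 62 e8 00.
K' ⊕ ipad = 54 de 36; K' ⊕ opad = 3e b4 5c.
Inner hash: even-index sum = 138 mod 256 = 138; odd-index sum = 383 mod 256 = 127 → 8a 7f.
Outer hash (recomputed tag): even-index sum = 281 mod 256 = 25; odd-index sum = 318 mod 256 = 62 → 19 3e.
Recomputed tag = 193e; claimed = d63e → mismatch.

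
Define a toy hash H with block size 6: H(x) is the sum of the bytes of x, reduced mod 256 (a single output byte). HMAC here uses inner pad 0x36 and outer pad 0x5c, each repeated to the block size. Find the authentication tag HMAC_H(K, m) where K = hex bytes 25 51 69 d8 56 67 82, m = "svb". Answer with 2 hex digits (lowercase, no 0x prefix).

Key hex bytes 25 51 69 d8 56 67 82 is 7 bytes > B = 6, so hash it first: H(key) = f6, then zero-pad to 6 bytes: K' = f6 00 00 00 00 00.
K' ⊕ ipad = c0 36 36 36 36 36.  K' ⊕ opad = aa 5c 5c 5c 5c 5c.
Inner input = (K'⊕ipad) ∥ m = c0 36 36 36 36 36 ∥ 73 76 62.
Inner hash: sum = 192+54+54+54+54+54+115+118+98 = 793; mod 256 = 25 → 19.
Outer input = (K'⊕opad) ∥ inner = aa 5c 5c 5c 5c 5c ∥ 19.
Outer hash (tag): sum = 170+92+92+92+92+92+25 = 655; mod 256 = 143 → 8f.

8f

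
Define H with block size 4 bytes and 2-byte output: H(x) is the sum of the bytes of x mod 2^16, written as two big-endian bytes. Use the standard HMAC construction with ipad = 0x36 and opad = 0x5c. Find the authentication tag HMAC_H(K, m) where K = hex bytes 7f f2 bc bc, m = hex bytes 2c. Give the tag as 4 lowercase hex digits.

Key hex bytes 7f f2 bc bc is exactly B = 4 bytes: K' = 7f f2 bc bc.
K' ⊕ ipad = 49 c4 8a 8a.  K' ⊕ opad = 23 ae e0 e0.
Inner input = (K'⊕ipad) ∥ m = 49 c4 8a 8a ∥ 2c.
Inner hash: sum = 73+196+138+138+44 = 589 → 02 4d.
Outer input = (K'⊕opad) ∥ inner = 23 ae e0 e0 ∥ 02 4d.
Outer hash (tag): sum = 35+174+224+224+2+77 = 736 → 02 e0.

02e0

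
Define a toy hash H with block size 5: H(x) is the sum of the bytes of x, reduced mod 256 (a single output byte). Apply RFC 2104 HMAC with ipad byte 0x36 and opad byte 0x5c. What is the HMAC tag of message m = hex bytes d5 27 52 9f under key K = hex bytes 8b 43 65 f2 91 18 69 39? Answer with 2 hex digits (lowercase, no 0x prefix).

a7

Key hex bytes 8b 43 65 f2 91 18 69 39 is 8 bytes > B = 5, so hash it first: H(key) = 70, then zero-pad to 5 bytes: K' = 70 00 00 00 00.
K' ⊕ ipad = 46 36 36 36 36.  K' ⊕ opad = 2c 5c 5c 5c 5c.
Inner input = (K'⊕ipad) ∥ m = 46 36 36 36 36 ∥ d5 27 52 9f.
Inner hash: sum = 70+54+54+54+54+213+39+82+159 = 779; mod 256 = 11 → 0b.
Outer input = (K'⊕opad) ∥ inner = 2c 5c 5c 5c 5c ∥ 0b.
Outer hash (tag): sum = 44+92+92+92+92+11 = 423; mod 256 = 167 → a7.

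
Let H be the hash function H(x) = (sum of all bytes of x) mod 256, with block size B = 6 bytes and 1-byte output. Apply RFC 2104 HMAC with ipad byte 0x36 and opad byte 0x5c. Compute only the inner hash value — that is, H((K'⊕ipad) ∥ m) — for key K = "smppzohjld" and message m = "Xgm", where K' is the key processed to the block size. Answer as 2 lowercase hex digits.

b7

Key "smppzohjld" = 73 6d 70 70 7a 6f 68 6a 6c 64 is 10 bytes > B = 6, so hash it first: H(key) = 4b, then zero-pad to 6 bytes: K' = 4b 00 00 00 00 00.
K' ⊕ ipad = 7d 36 36 36 36 36.
Inner input = 7d 36 36 36 36 36 ∥ 58 67 6d.
Inner hash: sum = 125+54+54+54+54+54+88+103+109 = 695; mod 256 = 183 → b7.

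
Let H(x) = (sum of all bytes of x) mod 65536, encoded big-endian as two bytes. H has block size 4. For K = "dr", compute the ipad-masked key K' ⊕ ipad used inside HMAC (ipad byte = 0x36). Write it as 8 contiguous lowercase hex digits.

52443636

Key "dr" = 64 72 is 2 bytes ≤ B = 4; zero-pad to 4 bytes: K' = 64 72 00 00.
XOR each byte with 0x36: 64⊕36=52, 72⊕36=44, 00⊕36=36, 00⊕36=36.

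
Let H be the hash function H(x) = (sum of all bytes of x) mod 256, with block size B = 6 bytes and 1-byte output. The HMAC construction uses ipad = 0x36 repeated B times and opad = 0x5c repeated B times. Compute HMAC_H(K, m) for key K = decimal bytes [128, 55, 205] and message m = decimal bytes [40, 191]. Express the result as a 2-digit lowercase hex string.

Key decimal bytes [128, 55, 205] = 80 37 cd is 3 bytes ≤ B = 6; zero-pad to 6 bytes: K' = 80 37 cd 00 00 00.
K' ⊕ ipad = b6 01 fb 36 36 36.  K' ⊕ opad = dc 6b 91 5c 5c 5c.
Inner input = (K'⊕ipad) ∥ m = b6 01 fb 36 36 36 ∥ 28 bf.
Inner hash: sum = 182+1+251+54+54+54+40+191 = 827; mod 256 = 59 → 3b.
Outer input = (K'⊕opad) ∥ inner = dc 6b 91 5c 5c 5c ∥ 3b.
Outer hash (tag): sum = 220+107+145+92+92+92+59 = 807; mod 256 = 39 → 27.

27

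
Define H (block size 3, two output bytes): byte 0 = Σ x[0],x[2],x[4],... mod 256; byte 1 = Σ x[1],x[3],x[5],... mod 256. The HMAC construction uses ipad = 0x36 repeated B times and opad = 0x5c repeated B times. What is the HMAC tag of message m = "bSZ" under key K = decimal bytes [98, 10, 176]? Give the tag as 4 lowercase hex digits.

2283

Key decimal bytes [98, 10, 176] = 62 0a b0 is exactly B = 3 bytes: K' = 62 0a b0.
K' ⊕ ipad = 54 3c 86.  K' ⊕ opad = 3e 56 ec.
Inner input = (K'⊕ipad) ∥ m = 54 3c 86 ∥ 62 53 5a.
Inner hash: even-index sum = 301 mod 256 = 45; odd-index sum = 248 mod 256 = 248 → 2d f8.
Outer input = (K'⊕opad) ∥ inner = 3e 56 ec ∥ 2d f8.
Outer hash (tag): even-index sum = 546 mod 256 = 34; odd-index sum = 131 mod 256 = 131 → 22 83.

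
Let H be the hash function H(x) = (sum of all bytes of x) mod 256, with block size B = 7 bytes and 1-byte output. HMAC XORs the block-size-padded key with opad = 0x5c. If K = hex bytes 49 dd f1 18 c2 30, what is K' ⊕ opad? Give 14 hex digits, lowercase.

1581ad449e6c5c

Key hex bytes 49 dd f1 18 c2 30 is 6 bytes ≤ B = 7; zero-pad to 7 bytes: K' = 49 dd f1 18 c2 30 00.
XOR each byte with 0x5c: 49⊕5c=15, dd⊕5c=81, f1⊕5c=ad, 18⊕5c=44, c2⊕5c=9e, 30⊕5c=6c, 00⊕5c=5c.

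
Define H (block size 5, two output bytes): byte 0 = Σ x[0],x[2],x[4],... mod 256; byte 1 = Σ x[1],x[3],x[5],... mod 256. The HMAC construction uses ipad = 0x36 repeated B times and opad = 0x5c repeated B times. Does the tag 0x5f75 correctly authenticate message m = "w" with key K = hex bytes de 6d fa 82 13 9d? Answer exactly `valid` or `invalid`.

Key hex bytes de 6d fa 82 13 9d is 6 bytes > B = 5, so hash it first: H(key) = eb 8c, then zero-pad to 5 bytes: K' = eb 8c 00 00 00.
K' ⊕ ipad = dd ba 36 36 36; K' ⊕ opad = b7 d0 5c 5c 5c.
Inner hash: even-index sum = 329 mod 256 = 73; odd-index sum = 359 mod 256 = 103 → 49 67.
Outer hash (recomputed tag): even-index sum = 470 mod 256 = 214; odd-index sum = 373 mod 256 = 117 → d6 75.
Recomputed tag = d675; claimed = 5f75 → mismatch.

invalid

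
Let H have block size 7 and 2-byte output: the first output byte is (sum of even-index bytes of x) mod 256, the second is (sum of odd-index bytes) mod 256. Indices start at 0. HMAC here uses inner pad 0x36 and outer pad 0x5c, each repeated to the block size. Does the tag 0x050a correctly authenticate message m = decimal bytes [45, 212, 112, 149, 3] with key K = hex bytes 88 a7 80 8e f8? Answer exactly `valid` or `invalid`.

invalid

Key hex bytes 88 a7 80 8e f8 is 5 bytes ≤ B = 7; zero-pad to 7 bytes: K' = 88 a7 80 8e f8 00 00.
K' ⊕ ipad = be 91 b6 b8 ce 36 36; K' ⊕ opad = d4 fb dc d2 a4 5c 5c.
Inner hash: even-index sum = 993 mod 256 = 225; odd-index sum = 543 mod 256 = 31 → e1 1f.
Outer hash (recomputed tag): even-index sum = 719 mod 256 = 207; odd-index sum = 778 mod 256 = 10 → cf 0a.
Recomputed tag = cf0a; claimed = 050a → mismatch.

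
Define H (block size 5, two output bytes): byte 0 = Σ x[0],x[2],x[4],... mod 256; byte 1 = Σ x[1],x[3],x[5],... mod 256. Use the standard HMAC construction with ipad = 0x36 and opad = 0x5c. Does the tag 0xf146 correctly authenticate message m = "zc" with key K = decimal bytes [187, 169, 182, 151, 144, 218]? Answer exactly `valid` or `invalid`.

Key decimal bytes [187, 169, 182, 151, 144, 218] = bb a9 b6 97 90 da is 6 bytes > B = 5, so hash it first: H(key) = 01 1a, then zero-pad to 5 bytes: K' = 01 1a 00 00 00.
K' ⊕ ipad = 37 2c 36 36 36; K' ⊕ opad = 5d 46 5c 5c 5c.
Inner hash: even-index sum = 262 mod 256 = 6; odd-index sum = 220 mod 256 = 220 → 06 dc.
Outer hash (recomputed tag): even-index sum = 497 mod 256 = 241; odd-index sum = 168 mod 256 = 168 → f1 a8.
Recomputed tag = f1a8; claimed = f146 → mismatch.

invalid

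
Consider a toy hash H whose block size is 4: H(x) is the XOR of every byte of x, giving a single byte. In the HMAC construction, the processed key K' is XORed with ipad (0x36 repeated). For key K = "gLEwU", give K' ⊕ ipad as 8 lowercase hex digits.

7a363636

Key "gLEwU" = 67 4c 45 77 55 is 5 bytes > B = 4, so hash it first: H(key) = 4c, then zero-pad to 4 bytes: K' = 4c 00 00 00.
XOR each byte with 0x36: 4c⊕36=7a, 00⊕36=36, 00⊕36=36, 00⊕36=36.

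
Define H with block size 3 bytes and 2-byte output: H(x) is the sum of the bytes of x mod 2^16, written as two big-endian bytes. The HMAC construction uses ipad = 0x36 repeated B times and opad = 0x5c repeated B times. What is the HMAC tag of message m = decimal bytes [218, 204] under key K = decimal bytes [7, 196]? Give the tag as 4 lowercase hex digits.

0250

Key decimal bytes [7, 196] = 07 c4 is 2 bytes ≤ B = 3; zero-pad to 3 bytes: K' = 07 c4 00.
K' ⊕ ipad = 31 f2 36.  K' ⊕ opad = 5b 98 5c.
Inner input = (K'⊕ipad) ∥ m = 31 f2 36 ∥ da cc.
Inner hash: sum = 49+242+54+218+204 = 767 → 02 ff.
Outer input = (K'⊕opad) ∥ inner = 5b 98 5c ∥ 02 ff.
Outer hash (tag): sum = 91+152+92+2+255 = 592 → 02 50.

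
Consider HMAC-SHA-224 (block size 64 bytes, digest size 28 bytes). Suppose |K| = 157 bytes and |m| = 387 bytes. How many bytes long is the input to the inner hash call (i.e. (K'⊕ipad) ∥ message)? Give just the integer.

Key is 157 > 64 bytes, so it is hashed to 28 bytes then zero-padded to 64: |K'| = 64.
Inner input = (K'⊕ipad) ∥ m → 64 + 387 = 451 bytes.

451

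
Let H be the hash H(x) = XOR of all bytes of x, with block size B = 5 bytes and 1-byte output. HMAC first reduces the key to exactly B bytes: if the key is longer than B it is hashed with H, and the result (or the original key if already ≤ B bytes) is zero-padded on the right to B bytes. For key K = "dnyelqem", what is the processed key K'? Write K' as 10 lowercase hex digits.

0300000000

|K| = 8 > B = 5, so first hash the key.
H(K): XOR 64⊕6e⊕79⊕65⊕6c⊕71⊕65⊕6d = 03.
Zero-pad H(K) = 03 to 5 bytes: K' = 03 00 00 00 00.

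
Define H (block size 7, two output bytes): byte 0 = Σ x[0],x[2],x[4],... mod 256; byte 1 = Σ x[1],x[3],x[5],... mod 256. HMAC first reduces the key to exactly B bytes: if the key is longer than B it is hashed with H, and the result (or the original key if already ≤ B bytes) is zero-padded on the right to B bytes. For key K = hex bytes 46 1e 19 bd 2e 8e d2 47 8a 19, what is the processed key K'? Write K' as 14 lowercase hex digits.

|K| = 10 > B = 7, so first hash the key.
H(K): even-index sum = 489 mod 256 = 233; odd-index sum = 457 mod 256 = 201 → e9 c9.
Zero-pad H(K) = e9 c9 to 7 bytes: K' = e9 c9 00 00 00 00 00.

e9c90000000000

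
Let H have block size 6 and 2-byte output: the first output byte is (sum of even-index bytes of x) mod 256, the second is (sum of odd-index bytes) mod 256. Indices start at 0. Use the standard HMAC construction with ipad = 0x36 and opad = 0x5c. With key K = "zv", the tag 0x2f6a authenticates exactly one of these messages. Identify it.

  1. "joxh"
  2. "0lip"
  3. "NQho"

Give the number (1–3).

2

Key "zv" = 7a 76 is 2 bytes ≤ B = 6; zero-pad to 6 bytes: K' = 7a 76 00 00 00 00.
K' ⊕ ipad = 4c 40 36 36 36 36; K' ⊕ opad = 26 2a 5c 5c 5c 5c.
m1: inner = H(4c 40 36 36 36 36 6a 6f 78 68) = 9a 83; tag = H(26 2a 5c 5c 5c 5c 9a 83) = 7865
m2: inner = H(4c 40 36 36 36 36 30 6c 69 70) = 51 88; tag = H(26 2a 5c 5c 5c 5c 51 88) = 2f6a ← matches
m3: inner = H(4c 40 36 36 36 36 4e 51 68 6f) = 6e 6c; tag = H(26 2a 5c 5c 5c 5c 6e 6c) = 4c4e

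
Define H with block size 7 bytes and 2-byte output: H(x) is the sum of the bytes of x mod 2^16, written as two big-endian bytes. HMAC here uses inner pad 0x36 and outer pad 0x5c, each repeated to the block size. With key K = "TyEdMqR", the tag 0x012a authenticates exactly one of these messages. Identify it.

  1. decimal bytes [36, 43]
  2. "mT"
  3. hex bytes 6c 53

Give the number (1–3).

2

Key "TyEdMqR" = 54 79 45 64 4d 71 52 is exactly B = 7 bytes: K' = 54 79 45 64 4d 71 52.
K' ⊕ ipad = 62 4f 73 52 7b 47 64; K' ⊕ opad = 08 25 19 38 11 2d 0e.
m1: inner = H(62 4f 73 52 7b 47 64 24 2b) = 02 eb; tag = H(08 25 19 38 11 2d 0e 02 eb) = 01b7
m2: inner = H(62 4f 73 52 7b 47 64 6d 54) = 03 5d; tag = H(08 25 19 38 11 2d 0e 03 5d) = 012a ← matches
m3: inner = H(62 4f 73 52 7b 47 64 6c 53) = 03 5b; tag = H(08 25 19 38 11 2d 0e 03 5b) = 0128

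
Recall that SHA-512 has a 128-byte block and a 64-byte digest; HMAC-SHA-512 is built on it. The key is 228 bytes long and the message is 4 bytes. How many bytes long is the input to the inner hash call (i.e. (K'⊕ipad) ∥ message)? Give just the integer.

132

Key is 228 > 128 bytes, so it is hashed to 64 bytes then zero-padded to 128: |K'| = 128.
Inner input = (K'⊕ipad) ∥ m → 128 + 4 = 132 bytes.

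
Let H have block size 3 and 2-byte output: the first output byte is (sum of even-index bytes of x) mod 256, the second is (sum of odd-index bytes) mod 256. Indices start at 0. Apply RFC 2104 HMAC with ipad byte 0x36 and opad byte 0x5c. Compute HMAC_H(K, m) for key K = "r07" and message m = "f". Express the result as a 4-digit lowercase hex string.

05b1

Key "r07" = 72 30 37 is exactly B = 3 bytes: K' = 72 30 37.
K' ⊕ ipad = 44 06 01.  K' ⊕ opad = 2e 6c 6b.
Inner input = (K'⊕ipad) ∥ m = 44 06 01 ∥ 66.
Inner hash: even-index sum = 69 mod 256 = 69; odd-index sum = 108 mod 256 = 108 → 45 6c.
Outer input = (K'⊕opad) ∥ inner = 2e 6c 6b ∥ 45 6c.
Outer hash (tag): even-index sum = 261 mod 256 = 5; odd-index sum = 177 mod 256 = 177 → 05 b1.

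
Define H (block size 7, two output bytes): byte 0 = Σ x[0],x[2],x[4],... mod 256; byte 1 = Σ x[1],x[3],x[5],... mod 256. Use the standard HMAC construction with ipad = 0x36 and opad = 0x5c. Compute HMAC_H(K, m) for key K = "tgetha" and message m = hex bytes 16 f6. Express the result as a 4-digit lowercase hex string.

Key "tgetha" = 74 67 65 74 68 61 is 6 bytes ≤ B = 7; zero-pad to 7 bytes: K' = 74 67 65 74 68 61 00.
K' ⊕ ipad = 42 51 53 42 5e 57 36.  K' ⊕ opad = 28 3b 39 28 34 3d 5c.
Inner input = (K'⊕ipad) ∥ m = 42 51 53 42 5e 57 36 ∥ 16 f6.
Inner hash: even-index sum = 543 mod 256 = 31; odd-index sum = 256 mod 256 = 0 → 1f 00.
Outer input = (K'⊕opad) ∥ inner = 28 3b 39 28 34 3d 5c ∥ 1f 00.
Outer hash (tag): even-index sum = 241 mod 256 = 241; odd-index sum = 191 mod 256 = 191 → f1 bf.

f1bf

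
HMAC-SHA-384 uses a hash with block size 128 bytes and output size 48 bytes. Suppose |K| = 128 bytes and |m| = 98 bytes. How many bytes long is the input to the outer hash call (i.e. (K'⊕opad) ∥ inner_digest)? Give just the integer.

Key is 128 ≤ 128 bytes, zero-padded: |K'| = 128.
Outer input = (K'⊕opad) ∥ H(inner) → 128 + 48 = 176 bytes.

176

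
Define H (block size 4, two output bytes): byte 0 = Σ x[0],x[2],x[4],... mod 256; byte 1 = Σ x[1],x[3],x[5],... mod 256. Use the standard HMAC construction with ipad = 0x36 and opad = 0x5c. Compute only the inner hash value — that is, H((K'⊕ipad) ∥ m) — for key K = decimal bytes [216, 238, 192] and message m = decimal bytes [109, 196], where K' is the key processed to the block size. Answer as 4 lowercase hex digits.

Key decimal bytes [216, 238, 192] = d8 ee c0 is 3 bytes ≤ B = 4; zero-pad to 4 bytes: K' = d8 ee c0 00.
K' ⊕ ipad = ee d8 f6 36.
Inner input = ee d8 f6 36 ∥ 6d c4.
Inner hash: even-index sum = 593 mod 256 = 81; odd-index sum = 466 mod 256 = 210 → 51 d2.

51d2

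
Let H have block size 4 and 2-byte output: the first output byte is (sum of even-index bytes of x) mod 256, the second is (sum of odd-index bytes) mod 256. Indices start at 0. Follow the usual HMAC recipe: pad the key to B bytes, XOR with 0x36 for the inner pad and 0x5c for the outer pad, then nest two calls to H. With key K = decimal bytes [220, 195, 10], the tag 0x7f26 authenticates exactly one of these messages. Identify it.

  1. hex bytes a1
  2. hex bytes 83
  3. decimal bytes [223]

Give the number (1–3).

Key decimal bytes [220, 195, 10] = dc c3 0a is 3 bytes ≤ B = 4; zero-pad to 4 bytes: K' = dc c3 0a 00.
K' ⊕ ipad = ea f5 3c 36; K' ⊕ opad = 80 9f 56 5c.
m1: inner = H(ea f5 3c 36 a1) = c7 2b; tag = H(80 9f 56 5c c7 2b) = 9d26
m2: inner = H(ea f5 3c 36 83) = a9 2b; tag = H(80 9f 56 5c a9 2b) = 7f26 ← matches
m3: inner = H(ea f5 3c 36 df) = 05 2b; tag = H(80 9f 56 5c 05 2b) = db26

2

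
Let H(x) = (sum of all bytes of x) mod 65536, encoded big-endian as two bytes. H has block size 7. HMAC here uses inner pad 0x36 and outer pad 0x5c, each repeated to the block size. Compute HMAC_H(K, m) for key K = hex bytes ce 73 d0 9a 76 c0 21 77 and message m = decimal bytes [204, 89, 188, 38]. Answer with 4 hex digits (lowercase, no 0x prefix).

Key hex bytes ce 73 d0 9a 76 c0 21 77 is 8 bytes > B = 7, so hash it first: H(key) = 04 79, then zero-pad to 7 bytes: K' = 04 79 00 00 00 00 00.
K' ⊕ ipad = 32 4f 36 36 36 36 36.  K' ⊕ opad = 58 25 5c 5c 5c 5c 5c.
Inner input = (K'⊕ipad) ∥ m = 32 4f 36 36 36 36 36 ∥ cc 59 bc 26.
Inner hash: sum = 50+79+54+54+54+54+54+204+89+188+38 = 918 → 03 96.
Outer input = (K'⊕opad) ∥ inner = 58 25 5c 5c 5c 5c 5c ∥ 03 96.
Outer hash (tag): sum = 88+37+92+92+92+92+92+3+150 = 738 → 02 e2.

02e2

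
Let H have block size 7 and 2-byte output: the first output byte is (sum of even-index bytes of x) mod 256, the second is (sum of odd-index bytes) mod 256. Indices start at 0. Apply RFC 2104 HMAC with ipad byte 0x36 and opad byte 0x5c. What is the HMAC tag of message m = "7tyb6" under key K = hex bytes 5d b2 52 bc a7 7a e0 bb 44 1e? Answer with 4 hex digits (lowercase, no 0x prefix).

Key hex bytes 5d b2 52 bc a7 7a e0 bb 44 1e is 10 bytes > B = 7, so hash it first: H(key) = 7a c1, then zero-pad to 7 bytes: K' = 7a c1 00 00 00 00 00.
K' ⊕ ipad = 4c f7 36 36 36 36 36.  K' ⊕ opad = 26 9d 5c 5c 5c 5c 5c.
Inner input = (K'⊕ipad) ∥ m = 4c f7 36 36 36 36 36 ∥ 37 74 79 62 36.
Inner hash: even-index sum = 452 mod 256 = 196; odd-index sum = 585 mod 256 = 73 → c4 49.
Outer input = (K'⊕opad) ∥ inner = 26 9d 5c 5c 5c 5c 5c ∥ c4 49.
Outer hash (tag): even-index sum = 387 mod 256 = 131; odd-index sum = 537 mod 256 = 25 → 83 19.

8319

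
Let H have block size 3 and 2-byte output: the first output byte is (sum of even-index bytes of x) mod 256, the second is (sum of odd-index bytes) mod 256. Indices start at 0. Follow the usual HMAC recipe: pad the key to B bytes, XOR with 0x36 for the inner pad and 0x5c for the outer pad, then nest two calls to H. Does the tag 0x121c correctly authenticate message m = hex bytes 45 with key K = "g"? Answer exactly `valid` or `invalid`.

Key "g" = 67 is 1 byte ≤ B = 3; zero-pad to 3 bytes: K' = 67 00 00.
K' ⊕ ipad = 51 36 36; K' ⊕ opad = 3b 5c 5c.
Inner hash: even-index sum = 135 mod 256 = 135; odd-index sum = 123 mod 256 = 123 → 87 7b.
Outer hash (recomputed tag): even-index sum = 274 mod 256 = 18; odd-index sum = 227 mod 256 = 227 → 12 e3.
Recomputed tag = 12e3; claimed = 121c → mismatch.

invalid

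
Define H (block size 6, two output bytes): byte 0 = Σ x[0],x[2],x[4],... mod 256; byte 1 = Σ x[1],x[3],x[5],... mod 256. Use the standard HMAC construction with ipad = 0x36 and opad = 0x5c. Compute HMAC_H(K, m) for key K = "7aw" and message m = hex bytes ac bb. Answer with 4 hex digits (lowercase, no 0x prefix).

1673

Key "7aw" = 37 61 77 is 3 bytes ≤ B = 6; zero-pad to 6 bytes: K' = 37 61 77 00 00 00.
K' ⊕ ipad = 01 57 41 36 36 36.  K' ⊕ opad = 6b 3d 2b 5c 5c 5c.
Inner input = (K'⊕ipad) ∥ m = 01 57 41 36 36 36 ∥ ac bb.
Inner hash: even-index sum = 292 mod 256 = 36; odd-index sum = 382 mod 256 = 126 → 24 7e.
Outer input = (K'⊕opad) ∥ inner = 6b 3d 2b 5c 5c 5c ∥ 24 7e.
Outer hash (tag): even-index sum = 278 mod 256 = 22; odd-index sum = 371 mod 256 = 115 → 16 73.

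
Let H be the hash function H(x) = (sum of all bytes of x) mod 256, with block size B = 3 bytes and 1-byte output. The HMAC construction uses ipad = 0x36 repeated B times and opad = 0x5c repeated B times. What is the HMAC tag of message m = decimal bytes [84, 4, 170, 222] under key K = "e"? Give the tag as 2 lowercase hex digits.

90

Key "e" = 65 is 1 byte ≤ B = 3; zero-pad to 3 bytes: K' = 65 00 00.
K' ⊕ ipad = 53 36 36.  K' ⊕ opad = 39 5c 5c.
Inner input = (K'⊕ipad) ∥ m = 53 36 36 ∥ 54 04 aa de.
Inner hash: sum = 83+54+54+84+4+170+222 = 671; mod 256 = 159 → 9f.
Outer input = (K'⊕opad) ∥ inner = 39 5c 5c ∥ 9f.
Outer hash (tag): sum = 57+92+92+159 = 400; mod 256 = 144 → 90.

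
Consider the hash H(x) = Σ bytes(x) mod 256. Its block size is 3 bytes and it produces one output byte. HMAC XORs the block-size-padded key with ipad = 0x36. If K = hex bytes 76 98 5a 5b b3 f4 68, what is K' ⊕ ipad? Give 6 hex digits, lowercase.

e43636

Key hex bytes 76 98 5a 5b b3 f4 68 is 7 bytes > B = 3, so hash it first: H(key) = d2, then zero-pad to 3 bytes: K' = d2 00 00.
XOR each byte with 0x36: d2⊕36=e4, 00⊕36=36, 00⊕36=36.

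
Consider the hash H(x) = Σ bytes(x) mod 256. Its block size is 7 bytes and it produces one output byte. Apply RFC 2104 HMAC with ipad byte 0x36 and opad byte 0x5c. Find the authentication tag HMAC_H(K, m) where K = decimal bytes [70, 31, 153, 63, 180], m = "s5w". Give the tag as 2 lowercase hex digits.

83

Key decimal bytes [70, 31, 153, 63, 180] = 46 1f 99 3f b4 is 5 bytes ≤ B = 7; zero-pad to 7 bytes: K' = 46 1f 99 3f b4 00 00.
K' ⊕ ipad = 70 29 af 09 82 36 36.  K' ⊕ opad = 1a 43 c5 63 e8 5c 5c.
Inner input = (K'⊕ipad) ∥ m = 70 29 af 09 82 36 36 ∥ 73 35 77.
Inner hash: sum = 112+41+175+9+130+54+54+115+53+119 = 862; mod 256 = 94 → 5e.
Outer input = (K'⊕opad) ∥ inner = 1a 43 c5 63 e8 5c 5c ∥ 5e.
Outer hash (tag): sum = 26+67+197+99+232+92+92+94 = 899; mod 256 = 131 → 83.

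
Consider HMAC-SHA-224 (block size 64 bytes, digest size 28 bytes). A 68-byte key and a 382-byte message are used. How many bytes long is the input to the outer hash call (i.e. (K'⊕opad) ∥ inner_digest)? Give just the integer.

92

Key is 68 > 64 bytes, so it is hashed to 28 bytes then zero-padded to 64: |K'| = 64.
Outer input = (K'⊕opad) ∥ H(inner) → 64 + 28 = 92 bytes.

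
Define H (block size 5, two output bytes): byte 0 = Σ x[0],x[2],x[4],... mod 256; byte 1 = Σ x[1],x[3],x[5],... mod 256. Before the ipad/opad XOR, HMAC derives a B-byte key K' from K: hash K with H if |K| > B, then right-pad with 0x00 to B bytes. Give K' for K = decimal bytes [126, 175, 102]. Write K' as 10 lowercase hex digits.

7eaf660000

Key decimal bytes [126, 175, 102] = 7e af 66 is 3 bytes ≤ B = 5; zero-pad to 5 bytes: K' = 7e af 66 00 00.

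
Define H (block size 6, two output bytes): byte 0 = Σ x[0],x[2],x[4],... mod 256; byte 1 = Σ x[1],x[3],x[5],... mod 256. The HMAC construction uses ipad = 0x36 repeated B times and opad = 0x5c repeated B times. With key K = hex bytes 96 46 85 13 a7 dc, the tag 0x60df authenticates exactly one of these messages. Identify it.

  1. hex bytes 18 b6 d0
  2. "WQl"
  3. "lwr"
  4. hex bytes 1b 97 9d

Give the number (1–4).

Key hex bytes 96 46 85 13 a7 dc is exactly B = 6 bytes: K' = 96 46 85 13 a7 dc.
K' ⊕ ipad = a0 70 b3 25 91 ea; K' ⊕ opad = ca 1a d9 4f fb 80.
m1: inner = H(a0 70 b3 25 91 ea 18 b6 d0) = cc 35; tag = H(ca 1a d9 4f fb 80 cc 35) = 6a1e
m2: inner = H(a0 70 b3 25 91 ea 57 51 6c) = a7 d0; tag = H(ca 1a d9 4f fb 80 a7 d0) = 45b9
m3: inner = H(a0 70 b3 25 91 ea 6c 77 72) = c2 f6; tag = H(ca 1a d9 4f fb 80 c2 f6) = 60df ← matches
m4: inner = H(a0 70 b3 25 91 ea 1b 97 9d) = 9c 16; tag = H(ca 1a d9 4f fb 80 9c 16) = 3aff

3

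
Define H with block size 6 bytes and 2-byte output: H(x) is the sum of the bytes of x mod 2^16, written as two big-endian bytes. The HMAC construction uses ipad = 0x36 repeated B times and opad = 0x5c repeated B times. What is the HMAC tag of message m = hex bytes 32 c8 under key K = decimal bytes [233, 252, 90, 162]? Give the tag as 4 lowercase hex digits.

Key decimal bytes [233, 252, 90, 162] = e9 fc 5a a2 is 4 bytes ≤ B = 6; zero-pad to 6 bytes: K' = e9 fc 5a a2 00 00.
K' ⊕ ipad = df ca 6c 94 36 36.  K' ⊕ opad = b5 a0 06 fe 5c 5c.
Inner input = (K'⊕ipad) ∥ m = df ca 6c 94 36 36 ∥ 32 c8.
Inner hash: sum = 223+202+108+148+54+54+50+200 = 1039 → 04 0f.
Outer input = (K'⊕opad) ∥ inner = b5 a0 06 fe 5c 5c ∥ 04 0f.
Outer hash (tag): sum = 181+160+6+254+92+92+4+15 = 804 → 03 24.

0324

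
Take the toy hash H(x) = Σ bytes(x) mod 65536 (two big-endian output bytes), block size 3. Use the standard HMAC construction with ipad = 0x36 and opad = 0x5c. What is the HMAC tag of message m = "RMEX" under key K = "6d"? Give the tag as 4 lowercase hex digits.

01c3

Key "6d" = 36 64 is 2 bytes ≤ B = 3; zero-pad to 3 bytes: K' = 36 64 00.
K' ⊕ ipad = 00 52 36.  K' ⊕ opad = 6a 38 5c.
Inner input = (K'⊕ipad) ∥ m = 00 52 36 ∥ 52 4d 45 58.
Inner hash: sum = 0+82+54+82+77+69+88 = 452 → 01 c4.
Outer input = (K'⊕opad) ∥ inner = 6a 38 5c ∥ 01 c4.
Outer hash (tag): sum = 106+56+92+1+196 = 451 → 01 c3.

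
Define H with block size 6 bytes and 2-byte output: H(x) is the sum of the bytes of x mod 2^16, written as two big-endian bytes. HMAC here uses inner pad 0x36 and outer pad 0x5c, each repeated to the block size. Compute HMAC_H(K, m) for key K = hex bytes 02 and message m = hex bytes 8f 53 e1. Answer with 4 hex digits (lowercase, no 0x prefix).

Key hex bytes 02 is 1 byte ≤ B = 6; zero-pad to 6 bytes: K' = 02 00 00 00 00 00.
K' ⊕ ipad = 34 36 36 36 36 36.  K' ⊕ opad = 5e 5c 5c 5c 5c 5c.
Inner input = (K'⊕ipad) ∥ m = 34 36 36 36 36 36 ∥ 8f 53 e1.
Inner hash: sum = 52+54+54+54+54+54+143+83+225 = 773 → 03 05.
Outer input = (K'⊕opad) ∥ inner = 5e 5c 5c 5c 5c 5c ∥ 03 05.
Outer hash (tag): sum = 94+92+92+92+92+92+3+5 = 562 → 02 32.

0232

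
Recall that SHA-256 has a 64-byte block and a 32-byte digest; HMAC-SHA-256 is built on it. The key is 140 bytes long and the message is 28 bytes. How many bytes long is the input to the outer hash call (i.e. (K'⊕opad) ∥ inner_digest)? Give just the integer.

96

Key is 140 > 64 bytes, so it is hashed to 32 bytes then zero-padded to 64: |K'| = 64.
Outer input = (K'⊕opad) ∥ H(inner) → 64 + 32 = 96 bytes.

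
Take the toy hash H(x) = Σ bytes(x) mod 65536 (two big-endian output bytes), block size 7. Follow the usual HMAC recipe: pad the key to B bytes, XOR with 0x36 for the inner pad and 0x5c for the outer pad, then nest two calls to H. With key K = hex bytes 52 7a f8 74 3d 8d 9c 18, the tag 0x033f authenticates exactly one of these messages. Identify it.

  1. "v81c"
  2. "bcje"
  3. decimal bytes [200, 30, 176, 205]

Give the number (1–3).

Key hex bytes 52 7a f8 74 3d 8d 9c 18 is 8 bytes > B = 7, so hash it first: H(key) = 03 b6, then zero-pad to 7 bytes: K' = 03 b6 00 00 00 00 00.
K' ⊕ ipad = 35 80 36 36 36 36 36; K' ⊕ opad = 5f ea 5c 5c 5c 5c 5c.
m1: inner = H(35 80 36 36 36 36 36 76 38 31 63) = 03 05; tag = H(5f ea 5c 5c 5c 5c 5c 03 05) = 031d
m2: inner = H(35 80 36 36 36 36 36 62 63 6a 65) = 03 57; tag = H(5f ea 5c 5c 5c 5c 5c 03 57) = 036f
m3: inner = H(35 80 36 36 36 36 36 c8 1e b0 cd) = 04 26; tag = H(5f ea 5c 5c 5c 5c 5c 04 26) = 033f ← matches

3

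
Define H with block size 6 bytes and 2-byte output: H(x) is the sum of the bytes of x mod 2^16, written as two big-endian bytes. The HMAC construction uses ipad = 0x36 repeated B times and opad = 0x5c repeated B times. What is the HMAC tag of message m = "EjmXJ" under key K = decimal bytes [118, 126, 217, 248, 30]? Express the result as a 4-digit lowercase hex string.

0278

Key decimal bytes [118, 126, 217, 248, 30] = 76 7e d9 f8 1e is 5 bytes ≤ B = 6; zero-pad to 6 bytes: K' = 76 7e d9 f8 1e 00.
K' ⊕ ipad = 40 48 ef ce 28 36.  K' ⊕ opad = 2a 22 85 a4 42 5c.
Inner input = (K'⊕ipad) ∥ m = 40 48 ef ce 28 36 ∥ 45 6a 6d 58 4a.
Inner hash: sum = 64+72+239+206+40+54+69+106+109+88+74 = 1121 → 04 61.
Outer input = (K'⊕opad) ∥ inner = 2a 22 85 a4 42 5c ∥ 04 61.
Outer hash (tag): sum = 42+34+133+164+66+92+4+97 = 632 → 02 78.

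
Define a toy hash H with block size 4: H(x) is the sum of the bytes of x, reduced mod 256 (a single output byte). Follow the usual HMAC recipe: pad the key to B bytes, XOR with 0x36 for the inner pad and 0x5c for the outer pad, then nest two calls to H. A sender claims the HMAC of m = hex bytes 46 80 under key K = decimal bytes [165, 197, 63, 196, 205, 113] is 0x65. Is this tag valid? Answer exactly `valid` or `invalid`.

Key decimal bytes [165, 197, 63, 196, 205, 113] = a5 c5 3f c4 cd 71 is 6 bytes > B = 4, so hash it first: H(key) = ab, then zero-pad to 4 bytes: K' = ab 00 00 00.
K' ⊕ ipad = 9d 36 36 36; K' ⊕ opad = f7 5c 5c 5c.
Inner hash: sum = 157+54+54+54+70+128 = 517; mod 256 = 5 → 05.
Outer hash (recomputed tag): sum = 247+92+92+92+5 = 528; mod 256 = 16 → 10.
Recomputed tag = 10; claimed = 65 → mismatch.

invalid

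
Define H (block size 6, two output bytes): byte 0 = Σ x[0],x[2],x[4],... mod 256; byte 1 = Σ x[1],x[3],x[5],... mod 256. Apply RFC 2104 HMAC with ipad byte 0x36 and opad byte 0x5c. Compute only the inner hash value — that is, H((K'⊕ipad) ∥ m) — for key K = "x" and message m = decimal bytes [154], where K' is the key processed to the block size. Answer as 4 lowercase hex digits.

Key "x" = 78 is 1 byte ≤ B = 6; zero-pad to 6 bytes: K' = 78 00 00 00 00 00.
K' ⊕ ipad = 4e 36 36 36 36 36.
Inner input = 4e 36 36 36 36 36 ∥ 9a.
Inner hash: even-index sum = 340 mod 256 = 84; odd-index sum = 162 mod 256 = 162 → 54 a2.

54a2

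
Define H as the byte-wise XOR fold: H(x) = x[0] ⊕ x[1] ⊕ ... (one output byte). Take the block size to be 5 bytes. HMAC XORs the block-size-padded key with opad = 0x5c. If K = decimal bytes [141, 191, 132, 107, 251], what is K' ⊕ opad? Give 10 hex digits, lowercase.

Key decimal bytes [141, 191, 132, 107, 251] = 8d bf 84 6b fb is exactly B = 5 bytes: K' = 8d bf 84 6b fb.
XOR each byte with 0x5c: 8d⊕5c=d1, bf⊕5c=e3, 84⊕5c=d8, 6b⊕5c=37, fb⊕5c=a7.

d1e3d837a7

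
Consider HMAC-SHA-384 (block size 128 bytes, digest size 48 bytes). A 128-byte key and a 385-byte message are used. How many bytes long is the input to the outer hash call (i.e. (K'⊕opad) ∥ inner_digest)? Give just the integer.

Key is 128 ≤ 128 bytes, zero-padded: |K'| = 128.
Outer input = (K'⊕opad) ∥ H(inner) → 128 + 48 = 176 bytes.

176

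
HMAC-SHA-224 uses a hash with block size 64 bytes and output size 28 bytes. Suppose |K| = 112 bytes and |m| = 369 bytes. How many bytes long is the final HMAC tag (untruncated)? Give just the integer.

28

The tag is one SHA-224 digest: 28 bytes.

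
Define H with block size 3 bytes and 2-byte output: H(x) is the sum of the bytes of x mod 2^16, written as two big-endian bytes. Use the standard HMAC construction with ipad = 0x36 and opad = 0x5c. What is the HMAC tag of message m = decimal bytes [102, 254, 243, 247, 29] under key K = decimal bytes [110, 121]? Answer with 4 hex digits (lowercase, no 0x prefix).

00ff

Key decimal bytes [110, 121] = 6e 79 is 2 bytes ≤ B = 3; zero-pad to 3 bytes: K' = 6e 79 00.
K' ⊕ ipad = 58 4f 36.  K' ⊕ opad = 32 25 5c.
Inner input = (K'⊕ipad) ∥ m = 58 4f 36 ∥ 66 fe f3 f7 1d.
Inner hash: sum = 88+79+54+102+254+243+247+29 = 1096 → 04 48.
Outer input = (K'⊕opad) ∥ inner = 32 25 5c ∥ 04 48.
Outer hash (tag): sum = 50+37+92+4+72 = 255 → 00 ff.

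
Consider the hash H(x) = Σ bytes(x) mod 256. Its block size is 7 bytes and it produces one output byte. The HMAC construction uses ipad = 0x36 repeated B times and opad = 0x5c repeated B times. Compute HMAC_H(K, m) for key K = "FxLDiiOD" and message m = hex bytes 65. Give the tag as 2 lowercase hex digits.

45

Key "FxLDiiOD" = 46 78 4c 44 69 69 4f 44 is 8 bytes > B = 7, so hash it first: H(key) = b3, then zero-pad to 7 bytes: K' = b3 00 00 00 00 00 00.
K' ⊕ ipad = 85 36 36 36 36 36 36.  K' ⊕ opad = ef 5c 5c 5c 5c 5c 5c.
Inner input = (K'⊕ipad) ∥ m = 85 36 36 36 36 36 36 ∥ 65.
Inner hash: sum = 133+54+54+54+54+54+54+101 = 558; mod 256 = 46 → 2e.
Outer input = (K'⊕opad) ∥ inner = ef 5c 5c 5c 5c 5c 5c ∥ 2e.
Outer hash (tag): sum = 239+92+92+92+92+92+92+46 = 837; mod 256 = 69 → 45.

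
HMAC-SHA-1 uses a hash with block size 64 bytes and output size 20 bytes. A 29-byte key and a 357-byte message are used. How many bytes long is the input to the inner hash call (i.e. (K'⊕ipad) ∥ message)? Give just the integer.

Key is 29 ≤ 64 bytes, zero-padded: |K'| = 64.
Inner input = (K'⊕ipad) ∥ m → 64 + 357 = 421 bytes.

421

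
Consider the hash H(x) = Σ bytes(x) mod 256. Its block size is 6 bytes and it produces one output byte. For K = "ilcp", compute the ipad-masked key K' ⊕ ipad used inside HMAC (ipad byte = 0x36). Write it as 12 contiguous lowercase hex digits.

5f5a55463636

Key "ilcp" = 69 6c 63 70 is 4 bytes ≤ B = 6; zero-pad to 6 bytes: K' = 69 6c 63 70 00 00.
XOR each byte with 0x36: 69⊕36=5f, 6c⊕36=5a, 63⊕36=55, 70⊕36=46, 00⊕36=36, 00⊕36=36.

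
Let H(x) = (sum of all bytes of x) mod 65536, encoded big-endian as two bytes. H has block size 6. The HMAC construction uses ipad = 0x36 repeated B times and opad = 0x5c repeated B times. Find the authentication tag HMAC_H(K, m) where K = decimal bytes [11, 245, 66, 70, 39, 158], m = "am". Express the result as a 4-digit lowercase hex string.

02e3

Key decimal bytes [11, 245, 66, 70, 39, 158] = 0b f5 42 46 27 9e is exactly B = 6 bytes: K' = 0b f5 42 46 27 9e.
K' ⊕ ipad = 3d c3 74 70 11 a8.  K' ⊕ opad = 57 a9 1e 1a 7b c2.
Inner input = (K'⊕ipad) ∥ m = 3d c3 74 70 11 a8 ∥ 61 6d.
Inner hash: sum = 61+195+116+112+17+168+97+109 = 875 → 03 6b.
Outer input = (K'⊕opad) ∥ inner = 57 a9 1e 1a 7b c2 ∥ 03 6b.
Outer hash (tag): sum = 87+169+30+26+123+194+3+107 = 739 → 02 e3.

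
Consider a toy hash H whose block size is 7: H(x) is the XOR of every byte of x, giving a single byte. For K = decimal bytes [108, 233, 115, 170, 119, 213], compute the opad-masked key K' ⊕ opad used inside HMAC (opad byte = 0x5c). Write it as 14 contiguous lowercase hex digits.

Key decimal bytes [108, 233, 115, 170, 119, 213] = 6c e9 73 aa 77 d5 is 6 bytes ≤ B = 7; zero-pad to 7 bytes: K' = 6c e9 73 aa 77 d5 00.
XOR each byte with 0x5c: 6c⊕5c=30, e9⊕5c=b5, 73⊕5c=2f, aa⊕5c=f6, 77⊕5c=2b, d5⊕5c=89, 00⊕5c=5c.

30b52ff62b895c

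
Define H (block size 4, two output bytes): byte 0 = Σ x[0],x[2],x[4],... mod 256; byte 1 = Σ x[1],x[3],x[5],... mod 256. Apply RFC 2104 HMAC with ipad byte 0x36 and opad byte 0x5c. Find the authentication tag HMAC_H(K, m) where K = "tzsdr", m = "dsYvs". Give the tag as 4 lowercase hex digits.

36e5

Key "tzsdr" = 74 7a 73 64 72 is 5 bytes > B = 4, so hash it first: H(key) = 59 de, then zero-pad to 4 bytes: K' = 59 de 00 00.
K' ⊕ ipad = 6f e8 36 36.  K' ⊕ opad = 05 82 5c 5c.
Inner input = (K'⊕ipad) ∥ m = 6f e8 36 36 ∥ 64 73 59 76 73.
Inner hash: even-index sum = 469 mod 256 = 213; odd-index sum = 519 mod 256 = 7 → d5 07.
Outer input = (K'⊕opad) ∥ inner = 05 82 5c 5c ∥ d5 07.
Outer hash (tag): even-index sum = 310 mod 256 = 54; odd-index sum = 229 mod 256 = 229 → 36 e5.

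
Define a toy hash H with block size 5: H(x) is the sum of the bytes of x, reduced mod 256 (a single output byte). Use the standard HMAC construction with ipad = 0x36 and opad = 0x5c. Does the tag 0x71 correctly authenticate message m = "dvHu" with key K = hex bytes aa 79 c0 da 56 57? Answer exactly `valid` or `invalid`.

valid

Key hex bytes aa 79 c0 da 56 57 is 6 bytes > B = 5, so hash it first: H(key) = 6a, then zero-pad to 5 bytes: K' = 6a 00 00 00 00.
K' ⊕ ipad = 5c 36 36 36 36; K' ⊕ opad = 36 5c 5c 5c 5c.
Inner hash: sum = 92+54+54+54+54+100+118+72+117 = 715; mod 256 = 203 → cb.
Outer hash (recomputed tag): sum = 54+92+92+92+92+203 = 625; mod 256 = 113 → 71.
Recomputed tag = 71; claimed = 71 → match.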